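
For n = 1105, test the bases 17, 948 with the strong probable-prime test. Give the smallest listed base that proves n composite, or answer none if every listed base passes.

n − 1 = 1104 = 2^4 · 69, so s = 4 and d = 69.
Base 17: x_0 = 17^69 mod 1105 = 272. x_0 is neither 1 nor 1104, so continue squaring. x_1 = 272^2 mod 1105 = 1054. x_2 = 1054^2 mod 1105 = 391. x_3 = 391^2 mod 1105 = 391. Reached i = s−1 = 3 without hitting −1: 17 is a Miller–Rabin witness and 1105 is composite.
Base 948: x_0 = 948^69 mod 1105 = 948. x_0 is neither 1 nor 1104, so continue squaring. x_1 = 948^2 mod 1105 = 339. x_2 = 339^2 mod 1105 = 1. x_2 = 1 but x_1 ≠ ±1, a nontrivial square root of 1 — 948 is a witness and 1105 is composite.
The smallest witness among the given bases is 17.

17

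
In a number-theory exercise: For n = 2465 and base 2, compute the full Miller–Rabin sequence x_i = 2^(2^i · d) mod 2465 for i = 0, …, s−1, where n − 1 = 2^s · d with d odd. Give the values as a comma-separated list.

1902, 1449, 1886, 1, 1

n − 1 = 2464 = 2^5 · 77, so s = 5 and d = 77.
x_0 = 2^77 mod 2465 = 1902.
x_1 = 1902^2 mod 2465 = 1449.
x_2 = 1449^2 mod 2465 = 1886.
x_3 = 1886^2 mod 2465 = 1.
x_4 = 1^2 mod 2465 = 1.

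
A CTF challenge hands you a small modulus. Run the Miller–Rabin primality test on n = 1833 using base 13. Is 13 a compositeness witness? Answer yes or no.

yes

n − 1 = 1832 = 2^3 · 229, so s = 3 and d = 229.
Repeated squaring mod 1833: 13^1 ≡ 13, 13^2 ≡ 169, 13^4 ≡ 1066, 13^8 ≡ 1729, 13^16 ≡ 1651, 13^32 ≡ 130, 13^64 ≡ 403, 13^128 ≡ 1105.
229 = 128 + 64 + 32 + 4 + 1, so 13^229 ≡ 1105·403·130·1066·13 ≡ 1768 (mod 1833).
x_0 = 13^229 mod 1833 = 1768.
x_0 is neither 1 nor 1832, so continue squaring.
x_1 = 1768^2 mod 1833 = 559.
x_2 = 559^2 mod 1833 = 871.
Reached i = s−1 = 2 without hitting −1: 13 is a Miller–Rabin witness and 1833 is composite.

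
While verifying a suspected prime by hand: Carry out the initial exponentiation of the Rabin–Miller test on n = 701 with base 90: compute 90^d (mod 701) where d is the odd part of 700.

n − 1 = 700 = 2^2 · 175, so s = 2 and d = 175.
90^175 mod 701 = 566.

566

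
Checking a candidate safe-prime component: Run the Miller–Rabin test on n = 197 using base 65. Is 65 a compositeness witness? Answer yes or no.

no

n − 1 = 196 = 2^2 · 49, so s = 2 and d = 49.
x_0 = 65^49 mod 197 = 196.
x_0 = 196 ≡ −1, so 65 is not a witness.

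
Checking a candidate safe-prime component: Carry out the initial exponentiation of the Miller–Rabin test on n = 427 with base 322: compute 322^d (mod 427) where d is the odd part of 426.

n − 1 = 426 = 2^1 · 213, so s = 1 and d = 213.
Repeated squaring mod 427: 322^1 ≡ 322, 322^2 ≡ 350, 322^4 ≡ 378, 322^8 ≡ 266, 322^16 ≡ 301, 322^32 ≡ 77, 322^64 ≡ 378, 322^128 ≡ 266.
213 = 128 + 64 + 16 + 4 + 1, so 322^213 ≡ 266·378·301·378·322 ≡ 28 (mod 427).

28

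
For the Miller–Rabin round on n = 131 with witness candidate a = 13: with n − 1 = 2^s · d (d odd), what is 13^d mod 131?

1

n − 1 = 130 = 2^1 · 65, so s = 1 and d = 65.
13^65 mod 131 = 1.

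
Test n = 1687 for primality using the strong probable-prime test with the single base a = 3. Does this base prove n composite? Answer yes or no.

yes

n − 1 = 1686 = 2^1 · 843, so s = 1 and d = 843.
x_0 = 3^843 mod 1687 = 27.
x_0 ∉ {1, 1686} and s = 1, so 3 is a Miller–Rabin witness and 1687 is composite.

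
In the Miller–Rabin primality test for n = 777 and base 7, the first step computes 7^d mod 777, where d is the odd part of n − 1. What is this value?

n − 1 = 776 = 2^3 · 97, so s = 3 and d = 97.
By repeated squaring, 7^97 ≡ 700 (mod 777).

700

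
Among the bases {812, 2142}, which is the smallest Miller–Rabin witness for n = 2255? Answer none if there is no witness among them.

n − 1 = 2254 = 2^1 · 1127, so s = 1 and d = 1127.
Base 812: x_0 = 812^1127 mod 2255 = 818. x_0 ∉ {1, 2254} and s = 1, so 812 is a Miller–Rabin witness and 2255 is composite.
Base 2142: x_0 = 2142^1127 mod 2255 = 838. x_0 ∉ {1, 2254} and s = 1, so 2142 is a Miller–Rabin witness and 2255 is composite.
The smallest witness among the given bases is 812.

812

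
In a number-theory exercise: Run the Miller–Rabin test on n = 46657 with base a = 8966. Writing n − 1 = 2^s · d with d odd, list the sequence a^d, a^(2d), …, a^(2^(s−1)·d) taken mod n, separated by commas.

6254, 13950, 42810, 9140, 23570, 1

n − 1 = 46656 = 2^6 · 729, so s = 6 and d = 729.
x_0 = 8966^729 mod 46657 = 6254.
x_1 = 6254^2 mod 46657 = 13950.
x_2 = 13950^2 mod 46657 = 42810.
x_3 = 42810^2 mod 46657 = 9140.
x_4 = 9140^2 mod 46657 = 23570.
x_5 = 23570^2 mod 46657 = 1.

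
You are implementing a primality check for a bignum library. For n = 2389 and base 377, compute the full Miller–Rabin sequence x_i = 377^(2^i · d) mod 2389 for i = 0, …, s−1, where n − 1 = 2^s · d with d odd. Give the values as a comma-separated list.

n − 1 = 2388 = 2^2 · 597, so s = 2 and d = 597.
x_0 = 377^597 mod 2389 = 2104.
x_1 = 2104^2 mod 2389 = 2388.

2104, 2388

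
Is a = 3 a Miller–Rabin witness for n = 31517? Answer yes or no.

n − 1 = 31516 = 2^2 · 7879, so s = 2 and d = 7879.
x_0 = 3^7879 mod 31517 = 28710.
x_0 is neither 1 nor 31516, so continue squaring.
x_1 = 28710^2 mod 31517 = 31516.
x_1 ≡ −1, so 3 is not a witness.

no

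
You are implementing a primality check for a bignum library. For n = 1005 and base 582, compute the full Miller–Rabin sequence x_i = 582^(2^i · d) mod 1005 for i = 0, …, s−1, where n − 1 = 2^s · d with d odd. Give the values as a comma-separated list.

n − 1 = 1004 = 2^2 · 251, so s = 2 and d = 251.
x_0 = 582^251 mod 1005 = 348.
x_1 = 348^2 mod 1005 = 504.

348, 504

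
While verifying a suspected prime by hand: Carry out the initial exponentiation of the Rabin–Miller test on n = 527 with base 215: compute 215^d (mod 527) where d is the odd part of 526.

54

n − 1 = 526 = 2^1 · 263, so s = 1 and d = 263.
215^263 mod 527 = 54.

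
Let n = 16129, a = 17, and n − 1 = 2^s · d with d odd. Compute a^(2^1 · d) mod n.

n − 1 = 16128 = 2^8 · 63, so s = 8 and d = 63.
x_0 = 17^63 mod 16129 = 5081.
x_1 = 5081^2 mod 16129 = 10161.

10161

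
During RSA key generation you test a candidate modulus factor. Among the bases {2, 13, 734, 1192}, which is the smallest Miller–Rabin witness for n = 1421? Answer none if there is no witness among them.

2

n − 1 = 1420 = 2^2 · 355, so s = 2 and d = 355.
Base 2: x_0 = 2^355 mod 1421 = 1360. x_0 is neither 1 nor 1420, so continue squaring. x_1 = 1360^2 mod 1421 = 879. Reached i = s−1 = 1 without hitting −1: 2 is a Miller–Rabin witness and 1421 is composite.
Base 13: x_0 = 13^355 mod 1421 = 412. x_0 is neither 1 nor 1420, so continue squaring. x_1 = 412^2 mod 1421 = 645. Reached i = s−1 = 1 without hitting −1: 13 is a Miller–Rabin witness and 1421 is composite.
Base 734: x_0 = 734^355 mod 1421 = 440. x_0 is neither 1 nor 1420, so continue squaring. x_1 = 440^2 mod 1421 = 344. Reached i = s−1 = 1 without hitting −1: 734 is a Miller–Rabin witness and 1421 is composite.
Base 1192: x_0 = 1192^355 mod 1421 = 1381. x_0 is neither 1 nor 1420, so continue squaring. x_1 = 1381^2 mod 1421 = 179. Reached i = s−1 = 1 without hitting −1: 1192 is a Miller–Rabin witness and 1421 is composite.
The smallest witness among the given bases is 2.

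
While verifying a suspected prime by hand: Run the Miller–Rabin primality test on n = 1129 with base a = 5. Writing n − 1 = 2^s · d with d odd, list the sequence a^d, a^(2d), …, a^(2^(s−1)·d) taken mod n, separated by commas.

n − 1 = 1128 = 2^3 · 141, so s = 3 and d = 141.
x_0 = 5^141 mod 1129 = 1128.
x_1 = 1128^2 mod 1129 = 1.
x_2 = 1^2 mod 1129 = 1.

1128, 1, 1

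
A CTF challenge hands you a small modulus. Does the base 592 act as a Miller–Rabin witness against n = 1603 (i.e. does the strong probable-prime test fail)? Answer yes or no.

no

n − 1 = 1602 = 2^1 · 801, so s = 1 and d = 801.
Repeated squaring mod 1603: 592^1 ≡ 592, 592^2 ≡ 1010, 592^4 ≡ 592, 592^8 ≡ 1010, 592^16 ≡ 592, 592^32 ≡ 1010, 592^64 ≡ 592, 592^128 ≡ 1010, 592^256 ≡ 592, 592^512 ≡ 1010.
801 = 512 + 256 + 32 + 1, so 592^801 ≡ 1010·592·1010·592 ≡ 1 (mod 1603).
x_0 = 592^801 mod 1603 = 1.
x_0 = 1, so 592 is not a witness.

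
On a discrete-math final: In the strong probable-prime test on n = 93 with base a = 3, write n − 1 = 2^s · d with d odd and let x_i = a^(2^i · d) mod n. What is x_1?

90

n − 1 = 92 = 2^2 · 23, so s = 2 and d = 23.
x_0 = 3^23 mod 93 = 42.
x_1 = 42^2 mod 93 = 90.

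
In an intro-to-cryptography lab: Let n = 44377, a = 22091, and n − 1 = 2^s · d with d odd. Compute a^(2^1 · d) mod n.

n − 1 = 44376 = 2^3 · 5547, so s = 3 and d = 5547.
x_0 = 22091^5547 mod 44377 = 25281.
x_1 = 25281^2 mod 44377 = 11407.

11407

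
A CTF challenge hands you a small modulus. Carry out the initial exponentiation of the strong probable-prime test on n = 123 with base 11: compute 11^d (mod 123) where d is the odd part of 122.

n − 1 = 122 = 2^1 · 61, so s = 1 and d = 61.
11^61 mod 123 = 71.

71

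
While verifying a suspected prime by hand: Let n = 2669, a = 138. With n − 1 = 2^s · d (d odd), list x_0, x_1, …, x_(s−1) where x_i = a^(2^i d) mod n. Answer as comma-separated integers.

n − 1 = 2668 = 2^2 · 667, so s = 2 and d = 667.
x_0 = 138^667 mod 2669 = 1402.
x_1 = 1402^2 mod 2669 = 1220.

1402, 1220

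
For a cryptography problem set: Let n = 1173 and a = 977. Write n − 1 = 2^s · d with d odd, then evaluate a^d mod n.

n − 1 = 1172 = 2^2 · 293, so s = 2 and d = 293.
977^293 mod 1173 = 536.

536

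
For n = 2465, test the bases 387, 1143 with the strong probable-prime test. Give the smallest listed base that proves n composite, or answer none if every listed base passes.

none

n − 1 = 2464 = 2^5 · 77, so s = 5 and d = 77.
Base 387: x_0 = 387^77 mod 2465 = 302. x_0 is neither 1 nor 2464, so continue squaring. x_1 = 302^2 mod 2465 = 2464. x_1 ≡ −1, so 387 is not a witness.
Base 1143: x_0 = 1143^77 mod 2465 = 1143. x_0 is neither 1 nor 2464, so continue squaring. x_1 = 1143^2 mod 2465 = 2464. x_1 ≡ −1, so 1143 is not a witness.
No listed base is a witness for 2465.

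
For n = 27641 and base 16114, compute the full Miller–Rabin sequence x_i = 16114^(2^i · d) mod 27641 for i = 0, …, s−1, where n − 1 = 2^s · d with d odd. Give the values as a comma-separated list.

n − 1 = 27640 = 2^3 · 3455, so s = 3 and d = 3455.
x_0 = 16114^3455 mod 27641 = 16638.
x_1 = 16638^2 mod 27641 = 26070.
x_2 = 26070^2 mod 27641 = 7992.

16638, 26070, 7992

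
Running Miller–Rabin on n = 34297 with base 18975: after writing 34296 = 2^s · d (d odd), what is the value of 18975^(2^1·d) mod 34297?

n − 1 = 34296 = 2^3 · 4287, so s = 3 and d = 4287.
x_0 = 18975^4287 mod 34297 = 6277.
x_1 = 6277^2 mod 34297 = 27773.

27773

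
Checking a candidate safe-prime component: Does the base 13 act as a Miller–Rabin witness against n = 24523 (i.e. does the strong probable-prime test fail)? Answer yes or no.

n − 1 = 24522 = 2^1 · 12261, so s = 1 and d = 12261.
x_0 = 13^12261 mod 24523 = 12913.
x_0 ∉ {1, 24522} and s = 1, so 13 is a Miller–Rabin witness and 24523 is composite.

yes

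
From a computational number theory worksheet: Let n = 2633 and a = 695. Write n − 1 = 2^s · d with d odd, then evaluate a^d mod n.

885

n − 1 = 2632 = 2^3 · 329, so s = 3 and d = 329.
695^329 mod 2633 = 885.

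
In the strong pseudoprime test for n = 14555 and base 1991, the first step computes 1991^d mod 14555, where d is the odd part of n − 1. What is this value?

n − 1 = 14554 = 2^1 · 7277, so s = 1 and d = 7277.
By repeated squaring, 1991^7277 ≡ 8286 (mod 14555).

8286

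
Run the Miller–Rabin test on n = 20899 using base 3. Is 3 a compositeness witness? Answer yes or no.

no

n − 1 = 20898 = 2^1 · 10449, so s = 1 and d = 10449.
x_0 = 3^10449 mod 20899 = 20898.
x_0 = 20898 ≡ −1, so 3 is not a witness.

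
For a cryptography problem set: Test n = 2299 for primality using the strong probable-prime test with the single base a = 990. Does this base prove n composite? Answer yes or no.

n − 1 = 2298 = 2^1 · 1149, so s = 1 and d = 1149.
x_0 = 990^1149 mod 2299 = 2178.
x_0 ∉ {1, 2298} and s = 1, so 990 is a Miller–Rabin witness and 2299 is composite.

yes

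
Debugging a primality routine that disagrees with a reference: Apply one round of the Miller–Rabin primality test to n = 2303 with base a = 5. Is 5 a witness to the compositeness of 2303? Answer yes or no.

yes

n − 1 = 2302 = 2^1 · 1151, so s = 1 and d = 1151.
Repeated squaring mod 2303: 5^1 ≡ 5, 5^2 ≡ 25, 5^4 ≡ 625, 5^8 ≡ 1418, 5^16 ≡ 205, 5^32 ≡ 571, 5^64 ≡ 1318, 5^128 ≡ 662, 5^256 ≡ 674, 5^512 ≡ 585, 5^1024 ≡ 1381.
1151 = 1024 + 64 + 32 + 16 + 8 + 4 + 2 + 1, so 5^1151 ≡ 1381·1318·571·205·1418·625·25·5 ≡ 1368 (mod 2303).
x_0 = 5^1151 mod 2303 = 1368.
x_0 ∉ {1, 2302} and s = 1, so 5 is a Miller–Rabin witness and 2303 is composite.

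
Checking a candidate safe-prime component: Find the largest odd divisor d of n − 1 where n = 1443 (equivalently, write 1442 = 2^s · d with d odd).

721

Halving: 1442 → 721; 721 is odd.
So 1442 = 2^1 · 721.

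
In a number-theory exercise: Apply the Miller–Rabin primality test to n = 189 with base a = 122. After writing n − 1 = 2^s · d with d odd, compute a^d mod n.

n − 1 = 188 = 2^2 · 47, so s = 2 and d = 47.
122^47 mod 189 = 47.

47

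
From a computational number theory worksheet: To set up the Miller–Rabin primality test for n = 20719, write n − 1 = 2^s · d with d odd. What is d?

Halving: 20718 → 10359; 10359 is odd.
So 20718 = 2^1 · 10359.

10359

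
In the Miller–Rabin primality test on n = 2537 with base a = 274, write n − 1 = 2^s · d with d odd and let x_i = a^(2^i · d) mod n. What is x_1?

n − 1 = 2536 = 2^3 · 317, so s = 3 and d = 317.
x_0 = 274^317 mod 2537 = 2105.
x_1 = 2105^2 mod 2537 = 1423.

1423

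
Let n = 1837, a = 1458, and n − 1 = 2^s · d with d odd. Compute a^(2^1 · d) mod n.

1698

n − 1 = 1836 = 2^2 · 459, so s = 2 and d = 459.
Repeated squaring mod 1837: 1458^1 ≡ 1458, 1458^2 ≡ 355, 1458^4 ≡ 1109, 1458^8 ≡ 928, 1458^16 ≡ 1468, 1458^32 ≡ 223, 1458^64 ≡ 130, 1458^128 ≡ 367, 1458^256 ≡ 588.
459 = 256 + 128 + 64 + 8 + 2 + 1, so 1458^459 ≡ 588·367·130·928·355·1458 ≡ 1146 (mod 1837).
x_0 = 1146.
x_1 = 1146^2 mod 1837 = 1698.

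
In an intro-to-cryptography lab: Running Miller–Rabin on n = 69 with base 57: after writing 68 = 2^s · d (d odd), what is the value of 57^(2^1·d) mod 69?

12

n − 1 = 68 = 2^2 · 17, so s = 2 and d = 17.
x_0 = 57^17 mod 69 = 60.
x_1 = 60^2 mod 69 = 12.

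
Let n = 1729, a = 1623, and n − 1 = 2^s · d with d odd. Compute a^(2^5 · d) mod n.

1

n − 1 = 1728 = 2^6 · 27, so s = 6 and d = 27.
x_0 = 1623^27 mod 1729 = 265.
x_1 = 265^2 mod 1729 = 1065.
x_2 = 1065^2 mod 1729 = 1.
x_3 = 1^2 mod 1729 = 1.
x_4 = 1^2 mod 1729 = 1.
x_5 = 1^2 mod 1729 = 1.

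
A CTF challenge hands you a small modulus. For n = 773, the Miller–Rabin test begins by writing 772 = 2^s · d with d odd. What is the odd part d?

193

Halving: 772 → 386 → 193; 193 is odd.
So 772 = 2^2 · 193.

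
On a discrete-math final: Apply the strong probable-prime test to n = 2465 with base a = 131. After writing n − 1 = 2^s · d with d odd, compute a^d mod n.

n − 1 = 2464 = 2^5 · 77, so s = 5 and d = 77.
Repeated squaring mod 2465: 131^1 ≡ 131, 131^2 ≡ 2371, 131^4 ≡ 1441, 131^8 ≡ 951, 131^16 ≡ 2211, 131^32 ≡ 426, 131^64 ≡ 1531.
77 = 64 + 8 + 4 + 1, so 131^77 ≡ 1531·951·1441·131 ≡ 2071 (mod 2465).

2071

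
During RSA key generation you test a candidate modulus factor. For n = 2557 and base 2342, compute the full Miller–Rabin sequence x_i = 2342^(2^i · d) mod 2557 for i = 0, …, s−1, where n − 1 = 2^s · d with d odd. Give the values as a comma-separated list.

2556, 1

n − 1 = 2556 = 2^2 · 639, so s = 2 and d = 639.
x_0 = 2342^639 mod 2557 = 2556.
x_1 = 2556^2 mod 2557 = 1.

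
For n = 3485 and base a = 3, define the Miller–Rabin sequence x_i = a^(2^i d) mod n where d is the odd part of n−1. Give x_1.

n − 1 = 3484 = 2^2 · 871, so s = 2 and d = 871.
x_0 = 3^871 mod 3485 = 2187.
x_1 = 2187^2 mod 3485 = 1549.

1549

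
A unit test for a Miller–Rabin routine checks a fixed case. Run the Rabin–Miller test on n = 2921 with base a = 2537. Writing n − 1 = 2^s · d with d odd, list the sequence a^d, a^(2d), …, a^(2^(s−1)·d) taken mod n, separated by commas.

n − 1 = 2920 = 2^3 · 365, so s = 3 and d = 365.
x_0 = 2537^365 mod 2921 = 733.
x_1 = 733^2 mod 2921 = 2746.
x_2 = 2746^2 mod 2921 = 1415.

733, 2746, 1415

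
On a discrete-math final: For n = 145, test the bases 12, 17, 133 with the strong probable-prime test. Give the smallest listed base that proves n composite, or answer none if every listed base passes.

n − 1 = 144 = 2^4 · 9, so s = 4 and d = 9.
Base 12: x_0 = 12^9 mod 145 = 12. x_0 is neither 1 nor 144, so continue squaring. x_1 = 12^2 mod 145 = 144. x_1 ≡ −1, so 12 is not a witness.
Base 17: x_0 = 17^9 mod 145 = 17. x_0 is neither 1 nor 144, so continue squaring. x_1 = 17^2 mod 145 = 144. x_1 ≡ −1, so 17 is not a witness.
Base 133: x_0 = 133^9 mod 145 = 133. x_0 is neither 1 nor 144, so continue squaring. x_1 = 133^2 mod 145 = 144. x_1 ≡ −1, so 133 is not a witness.
No listed base is a witness for 145.

none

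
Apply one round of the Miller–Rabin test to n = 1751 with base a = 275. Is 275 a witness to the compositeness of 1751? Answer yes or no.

n − 1 = 1750 = 2^1 · 875, so s = 1 and d = 875.
x_0 = 275^875 mod 1751 = 1452.
x_0 ∉ {1, 1750} and s = 1, so 275 is a Miller–Rabin witness and 1751 is composite.

yes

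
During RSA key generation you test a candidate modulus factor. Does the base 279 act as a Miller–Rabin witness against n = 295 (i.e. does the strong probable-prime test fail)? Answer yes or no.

yes

n − 1 = 294 = 2^1 · 147, so s = 1 and d = 147.
x_0 = 279^147 mod 295 = 39.
x_0 ∉ {1, 294} and s = 1, so 279 is a Miller–Rabin witness and 295 is composite.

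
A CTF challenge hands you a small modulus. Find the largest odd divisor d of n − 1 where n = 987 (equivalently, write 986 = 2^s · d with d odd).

Halving: 986 → 493; 493 is odd.
So 986 = 2^1 · 493.

493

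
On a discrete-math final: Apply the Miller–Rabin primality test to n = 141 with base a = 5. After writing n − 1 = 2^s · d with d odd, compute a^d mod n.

29

n − 1 = 140 = 2^2 · 35, so s = 2 and d = 35.
Repeated squaring mod 141: 5^1 ≡ 5, 5^2 ≡ 25, 5^4 ≡ 61, 5^8 ≡ 55, 5^16 ≡ 64, 5^32 ≡ 7.
35 = 32 + 2 + 1, so 5^35 ≡ 7·25·5 ≡ 29 (mod 141).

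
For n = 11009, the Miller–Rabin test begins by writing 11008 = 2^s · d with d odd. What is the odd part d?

43

Halving: 11008 → 5504 → 2752 → 1376 → 688 → 344 → 172 → 86 → 43; 43 is odd.
So 11008 = 2^8 · 43.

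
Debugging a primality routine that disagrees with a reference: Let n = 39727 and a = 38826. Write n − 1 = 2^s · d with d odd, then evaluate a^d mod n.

n − 1 = 39726 = 2^1 · 19863, so s = 1 and d = 19863.
Repeated squaring mod 39727: 38826^1 ≡ 38826, 38826^2 ≡ 17261, 38826^4 ≡ 29348, 38826^8 ≡ 23744, 38826^16 ≡ 11679, 38826^32 ≡ 16250, 38826^64 ≡ 36858, 38826^128 ≡ 7672, 38826^256 ≡ 23897, 38826^512 ≡ 30711, 38826^1024 ≡ 6814, 38826^2048 ≡ 29460, 38826^4096 ≡ 15558, 38826^8192 ≡ 34480, 38826^16384 ≡ 198.
19863 = 16384 + 2048 + 1024 + 256 + 128 + 16 + 4 + 2 + 1, so 38826^19863 ≡ 198·29460·6814·23897·7672·11679·29348·17261·38826 ≡ 1 (mod 39727).

1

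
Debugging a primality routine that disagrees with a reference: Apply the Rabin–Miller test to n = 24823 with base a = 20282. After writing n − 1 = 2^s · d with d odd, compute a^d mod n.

6583

n − 1 = 24822 = 2^1 · 12411, so s = 1 and d = 12411.
Repeated squaring mod 24823: 20282^1 ≡ 20282, 20282^2 ≡ 17591, 20282^4 ≡ 24586, 20282^8 ≡ 6523, 20282^16 ≡ 2907, 20282^32 ≡ 10829, 20282^64 ≡ 3389, 20282^128 ≡ 17095, 20282^256 ≡ 22669, 20282^512 ≡ 22638, 20282^1024 ≡ 8209, 20282^2048 ≡ 18059, 20282^4096 ≡ 2907, 20282^8192 ≡ 10829.
12411 = 8192 + 4096 + 64 + 32 + 16 + 8 + 2 + 1, so 20282^12411 ≡ 10829·2907·3389·10829·2907·6523·17591·20282 ≡ 6583 (mod 24823).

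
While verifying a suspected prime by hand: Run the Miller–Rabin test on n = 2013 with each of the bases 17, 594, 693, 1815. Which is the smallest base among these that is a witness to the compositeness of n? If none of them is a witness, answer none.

n − 1 = 2012 = 2^2 · 503, so s = 2 and d = 503.
Base 17: x_0 = 17^503 mod 2013 = 1283. x_0 is neither 1 nor 2012, so continue squaring. x_1 = 1283^2 mod 2013 = 1468. Reached i = s−1 = 1 without hitting −1: 17 is a Miller–Rabin witness and 2013 is composite.
Base 594: x_0 = 594^503 mod 2013 = 858. x_0 is neither 1 nor 2012, so continue squaring. x_1 = 858^2 mod 2013 = 1419. Reached i = s−1 = 1 without hitting −1: 594 is a Miller–Rabin witness and 2013 is composite.
Base 693: x_0 = 693^503 mod 2013 = 561. x_0 is neither 1 nor 2012, so continue squaring. x_1 = 561^2 mod 2013 = 693. Reached i = s−1 = 1 without hitting −1: 693 is a Miller–Rabin witness and 2013 is composite.
Base 1815: x_0 = 1815^503 mod 2013 = 1683. x_0 is neither 1 nor 2012, so continue squaring. x_1 = 1683^2 mod 2013 = 198. Reached i = s−1 = 1 without hitting −1: 1815 is a Miller–Rabin witness and 2013 is composite.
The smallest witness among the given bases is 17.

17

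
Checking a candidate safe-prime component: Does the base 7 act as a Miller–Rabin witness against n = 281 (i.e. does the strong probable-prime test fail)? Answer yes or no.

no

n − 1 = 280 = 2^3 · 35, so s = 3 and d = 35.
x_0 = 7^35 mod 281 = 53.
x_0 is neither 1 nor 280, so continue squaring.
x_1 = 53^2 mod 281 = 280.
x_1 ≡ −1, so 7 is not a witness.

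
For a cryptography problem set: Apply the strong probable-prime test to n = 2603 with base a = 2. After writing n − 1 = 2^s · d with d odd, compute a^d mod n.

n − 1 = 2602 = 2^1 · 1301, so s = 1 and d = 1301.
2^1301 mod 2603 = 2293.

2293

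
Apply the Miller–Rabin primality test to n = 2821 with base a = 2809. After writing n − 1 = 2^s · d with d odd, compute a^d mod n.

n − 1 = 2820 = 2^2 · 705, so s = 2 and d = 705.
2809^705 mod 2821 = 1.

1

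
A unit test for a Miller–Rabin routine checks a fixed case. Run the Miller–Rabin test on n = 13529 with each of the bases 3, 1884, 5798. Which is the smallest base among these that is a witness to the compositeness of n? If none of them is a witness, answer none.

n − 1 = 13528 = 2^3 · 1691, so s = 3 and d = 1691.
Base 3: x_0 = 3^1691 mod 13529 = 2028. x_0 is neither 1 nor 13528, so continue squaring. x_1 = 2028^2 mod 13529 = 13497. x_2 = 13497^2 mod 13529 = 1024. Reached i = s−1 = 2 without hitting −1: 3 is a Miller–Rabin witness and 13529 is composite.
Base 1884: x_0 = 1884^1691 mod 13529 = 2535. x_0 is neither 1 nor 13528, so continue squaring. x_1 = 2535^2 mod 13529 = 13479. x_2 = 13479^2 mod 13529 = 2500. Reached i = s−1 = 2 without hitting −1: 1884 is a Miller–Rabin witness and 13529 is composite.
Base 5798: x_0 = 5798^1691 mod 13529 = 9126. x_0 is neither 1 nor 13528, so continue squaring. x_1 = 9126^2 mod 13529 = 12881. x_2 = 12881^2 mod 13529 = 505. Reached i = s−1 = 2 without hitting −1: 5798 is a Miller–Rabin witness and 13529 is composite.
The smallest witness among the given bases is 3.

3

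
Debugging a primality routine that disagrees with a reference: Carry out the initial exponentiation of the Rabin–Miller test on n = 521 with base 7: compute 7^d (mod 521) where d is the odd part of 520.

n − 1 = 520 = 2^3 · 65, so s = 3 and d = 65.
7^65 mod 521 = 43.

43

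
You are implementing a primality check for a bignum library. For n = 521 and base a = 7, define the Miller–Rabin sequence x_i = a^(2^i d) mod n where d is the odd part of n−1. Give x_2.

520

n − 1 = 520 = 2^3 · 65, so s = 3 and d = 65.
Repeated squaring mod 521: 7^1 ≡ 7, 7^2 ≡ 49, 7^4 ≡ 317, 7^8 ≡ 457, 7^16 ≡ 449, 7^32 ≡ 495, 7^64 ≡ 155.
65 = 64 + 1, so 7^65 ≡ 155·7 ≡ 43 (mod 521).
x_0 = 43.
x_1 = 43^2 mod 521 = 286.
x_2 = 286^2 mod 521 = 520.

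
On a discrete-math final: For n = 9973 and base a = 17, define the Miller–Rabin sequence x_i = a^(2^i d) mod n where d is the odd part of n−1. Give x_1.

n − 1 = 9972 = 2^2 · 2493, so s = 2 and d = 2493.
Repeated squaring mod 9973: 17^1 ≡ 17, 17^2 ≡ 289, 17^4 ≡ 3737, 17^8 ≡ 2969, 17^16 ≡ 8802, 17^32 ≡ 4940, 17^64 ≡ 9642, 17^128 ≡ 9831, 17^256 ≡ 218, 17^512 ≡ 7632, 17^1024 ≡ 5104, 17^2048 ≡ 1340.
2493 = 2048 + 256 + 128 + 32 + 16 + 8 + 4 + 1, so 17^2493 ≡ 1340·218·9831·4940·8802·2969·3737·17 ≡ 7175 (mod 9973).
x_0 = 7175.
x_1 = 7175^2 mod 9973 = 9972.

9972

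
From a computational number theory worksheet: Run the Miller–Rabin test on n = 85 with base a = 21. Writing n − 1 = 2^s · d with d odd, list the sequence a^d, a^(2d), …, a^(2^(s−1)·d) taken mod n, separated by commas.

n − 1 = 84 = 2^2 · 21, so s = 2 and d = 21.
x_0 = 21^21 mod 85 = 21.
x_1 = 21^2 mod 85 = 16.

21, 16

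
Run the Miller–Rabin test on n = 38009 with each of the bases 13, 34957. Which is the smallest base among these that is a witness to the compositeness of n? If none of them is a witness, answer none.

13

n − 1 = 38008 = 2^3 · 4751, so s = 3 and d = 4751.
Base 13: x_0 = 13^4751 mod 38009 = 32483. x_0 is neither 1 nor 38008, so continue squaring. x_1 = 32483^2 mod 38009 = 15449. x_2 = 15449^2 mod 38009 = 13090. Reached i = s−1 = 2 without hitting −1: 13 is a Miller–Rabin witness and 38009 is composite.
Base 34957: x_0 = 34957^4751 mod 38009 = 7262. x_0 is neither 1 nor 38008, so continue squaring. x_1 = 7262^2 mod 38009 = 18161. x_2 = 18161^2 mod 38009 = 17828. Reached i = s−1 = 2 without hitting −1: 34957 is a Miller–Rabin witness and 38009 is composite.
The smallest witness among the given bases is 13.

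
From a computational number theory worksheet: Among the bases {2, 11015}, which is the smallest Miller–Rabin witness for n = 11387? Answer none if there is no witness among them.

n − 1 = 11386 = 2^1 · 5693, so s = 1 and d = 5693.
Base 2: x_0 = 2^5693 mod 11387 = 689. x_0 ∉ {1, 11386} and s = 1, so 2 is a Miller–Rabin witness and 11387 is composite.
Base 11015: x_0 = 11015^5693 mod 11387 = 4269. x_0 ∉ {1, 11386} and s = 1, so 11015 is a Miller–Rabin witness and 11387 is composite.
The smallest witness among the given bases is 2.

2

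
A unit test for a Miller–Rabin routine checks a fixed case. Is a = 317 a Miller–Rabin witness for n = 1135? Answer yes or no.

yes

n − 1 = 1134 = 2^1 · 567, so s = 1 and d = 567.
Repeated squaring mod 1135: 317^1 ≡ 317, 317^2 ≡ 609, 317^4 ≡ 871, 317^8 ≡ 461, 317^16 ≡ 276, 317^32 ≡ 131, 317^64 ≡ 136, 317^128 ≡ 336, 317^256 ≡ 531, 317^512 ≡ 481.
567 = 512 + 32 + 16 + 4 + 2 + 1, so 317^567 ≡ 481·131·276·871·609·317 ≡ 1063 (mod 1135).
x_0 = 317^567 mod 1135 = 1063.
x_0 ∉ {1, 1134} and s = 1, so 317 is a Miller–Rabin witness and 1135 is composite.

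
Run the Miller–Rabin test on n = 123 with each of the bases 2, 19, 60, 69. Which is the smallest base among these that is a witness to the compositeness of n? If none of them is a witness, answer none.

n − 1 = 122 = 2^1 · 61, so s = 1 and d = 61.
Base 2: x_0 = 2^61 mod 123 = 2. x_0 ∉ {1, 122} and s = 1, so 2 is a Miller–Rabin witness and 123 is composite.
Base 19: x_0 = 19^61 mod 123 = 22. x_0 ∉ {1, 122} and s = 1, so 19 is a Miller–Rabin witness and 123 is composite.
Base 60: x_0 = 60^61 mod 123 = 63. x_0 ∉ {1, 122} and s = 1, so 60 is a Miller–Rabin witness and 123 is composite.
Base 69: x_0 = 69^61 mod 123 = 54. x_0 ∉ {1, 122} and s = 1, so 69 is a Miller–Rabin witness and 123 is composite.
The smallest witness among the given bases is 2.

2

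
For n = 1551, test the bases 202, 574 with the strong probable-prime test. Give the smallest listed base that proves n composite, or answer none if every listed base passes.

202

n − 1 = 1550 = 2^1 · 775, so s = 1 and d = 775.
Base 202: x_0 = 202^775 mod 1551 = 331. x_0 ∉ {1, 1550} and s = 1, so 202 is a Miller–Rabin witness and 1551 is composite.
Base 574: x_0 = 574^775 mod 1551 = 1198. x_0 ∉ {1, 1550} and s = 1, so 574 is a Miller–Rabin witness and 1551 is composite.
The smallest witness among the given bases is 202.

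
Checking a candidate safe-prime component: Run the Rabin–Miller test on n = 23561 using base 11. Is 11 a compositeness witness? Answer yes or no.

n − 1 = 23560 = 2^3 · 2945, so s = 3 and d = 2945.
Repeated squaring mod 23561: 11^1 ≡ 11, 11^2 ≡ 121, 11^4 ≡ 14641, 11^8 ≡ 903, 11^16 ≡ 14335, 11^32 ≡ 16744, 11^64 ≡ 9197, 11^128 ≡ 819, 11^256 ≡ 11053, 11^512 ≡ 5024, 11^1024 ≡ 6745, 11^2048 ≡ 22295.
2945 = 2048 + 512 + 256 + 128 + 1, so 11^2945 ≡ 22295·5024·11053·819·11 ≡ 11832 (mod 23561).
x_0 = 11^2945 mod 23561 = 11832.
x_0 is neither 1 nor 23560, so continue squaring.
x_1 = 11832^2 mod 23561 = 20323.
x_2 = 20323^2 mod 23561 = 23560.
x_2 ≡ −1, so 11 is not a witness.

no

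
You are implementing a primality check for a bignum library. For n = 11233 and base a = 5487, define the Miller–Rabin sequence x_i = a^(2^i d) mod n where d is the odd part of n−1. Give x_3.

2400

n − 1 = 11232 = 2^5 · 351, so s = 5 and d = 351.
x_0 = 5487^351 mod 11233 = 7399.
x_1 = 7399^2 mod 11233 = 6792.
x_2 = 6792^2 mod 11233 = 8566.
x_3 = 8566^2 mod 11233 = 2400.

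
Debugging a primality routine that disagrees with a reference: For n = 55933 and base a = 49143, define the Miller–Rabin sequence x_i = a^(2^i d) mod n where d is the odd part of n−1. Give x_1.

55932

n − 1 = 55932 = 2^2 · 13983, so s = 2 and d = 13983.
x_0 = 49143^13983 mod 55933 = 49565.
x_1 = 49565^2 mod 55933 = 55932.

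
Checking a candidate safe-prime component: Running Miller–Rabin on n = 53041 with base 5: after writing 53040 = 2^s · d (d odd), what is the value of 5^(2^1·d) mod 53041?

9797

n − 1 = 53040 = 2^4 · 3315, so s = 4 and d = 3315.
x_0 = 5^3315 mod 53041 = 25359.
x_1 = 25359^2 mod 53041 = 9797.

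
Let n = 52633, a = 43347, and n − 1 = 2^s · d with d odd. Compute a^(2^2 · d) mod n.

41098

n − 1 = 52632 = 2^3 · 6579, so s = 3 and d = 6579.
x_0 = 43347^6579 mod 52633 = 10814.
x_1 = 10814^2 mod 52633 = 44703.
x_2 = 44703^2 mod 52633 = 41098.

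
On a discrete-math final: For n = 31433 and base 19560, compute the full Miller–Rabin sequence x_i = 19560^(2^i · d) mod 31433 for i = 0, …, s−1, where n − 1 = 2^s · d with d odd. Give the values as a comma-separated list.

19676, 16148, 21169

n − 1 = 31432 = 2^3 · 3929, so s = 3 and d = 3929.
x_0 = 19560^3929 mod 31433 = 19676.
x_1 = 19676^2 mod 31433 = 16148.
x_2 = 16148^2 mod 31433 = 21169.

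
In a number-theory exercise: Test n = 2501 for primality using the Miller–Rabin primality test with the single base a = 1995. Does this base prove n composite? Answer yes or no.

yes

n − 1 = 2500 = 2^2 · 625, so s = 2 and d = 625.
x_0 = 1995^625 mod 2501 = 1790.
x_0 is neither 1 nor 2500, so continue squaring.
x_1 = 1790^2 mod 2501 = 319.
Reached i = s−1 = 1 without hitting −1: 1995 is a Miller–Rabin witness and 2501 is composite.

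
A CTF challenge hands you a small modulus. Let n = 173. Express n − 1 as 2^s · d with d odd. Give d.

Halving: 172 → 86 → 43; 43 is odd.
So 172 = 2^2 · 43.

43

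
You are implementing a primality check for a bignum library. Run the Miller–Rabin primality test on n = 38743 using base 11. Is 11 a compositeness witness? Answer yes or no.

yes

n − 1 = 38742 = 2^1 · 19371, so s = 1 and d = 19371.
Repeated squaring mod 38743: 11^1 ≡ 11, 11^2 ≡ 121, 11^4 ≡ 14641, 11^8 ≡ 32605, 11^16 ≡ 16848, 11^32 ≡ 23886, 11^64 ≡ 11578, 11^128 ≡ 38047, 11^256 ≡ 19500, 11^512 ≡ 26198, 11^1024 ≡ 2959, 11^2048 ≡ 38506, 11^4096 ≡ 17426, 11^8192 ≡ 36585, 11^16384 ≡ 7804.
19371 = 16384 + 2048 + 512 + 256 + 128 + 32 + 8 + 2 + 1, so 11^19371 ≡ 7804·38506·26198·19500·38047·23886·32605·121·11 ≡ 30221 (mod 38743).
x_0 = 11^19371 mod 38743 = 30221.
x_0 ∉ {1, 38742} and s = 1, so 11 is a Miller–Rabin witness and 38743 is composite.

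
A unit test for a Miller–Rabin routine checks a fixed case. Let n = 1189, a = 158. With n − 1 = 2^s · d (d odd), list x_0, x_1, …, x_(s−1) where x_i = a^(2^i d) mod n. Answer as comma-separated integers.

138, 20

n − 1 = 1188 = 2^2 · 297, so s = 2 and d = 297.
x_0 = 158^297 mod 1189 = 138.
x_1 = 138^2 mod 1189 = 20.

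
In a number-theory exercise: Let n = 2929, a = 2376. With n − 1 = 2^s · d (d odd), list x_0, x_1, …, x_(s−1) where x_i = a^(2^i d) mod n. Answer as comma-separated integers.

1017, 352, 886, 24

n − 1 = 2928 = 2^4 · 183, so s = 4 and d = 183.
x_0 = 2376^183 mod 2929 = 1017.
x_1 = 1017^2 mod 2929 = 352.
x_2 = 352^2 mod 2929 = 886.
x_3 = 886^2 mod 2929 = 24.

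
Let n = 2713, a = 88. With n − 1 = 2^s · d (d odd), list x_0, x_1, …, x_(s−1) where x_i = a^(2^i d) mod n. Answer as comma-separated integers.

1673, 1826, 2712

n − 1 = 2712 = 2^3 · 339, so s = 3 and d = 339.
x_0 = 88^339 mod 2713 = 1673.
x_1 = 1673^2 mod 2713 = 1826.
x_2 = 1826^2 mod 2713 = 2712.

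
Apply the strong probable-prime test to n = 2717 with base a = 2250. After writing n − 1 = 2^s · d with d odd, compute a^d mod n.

n − 1 = 2716 = 2^2 · 679, so s = 2 and d = 679.
2250^679 mod 2717 = 1509.

1509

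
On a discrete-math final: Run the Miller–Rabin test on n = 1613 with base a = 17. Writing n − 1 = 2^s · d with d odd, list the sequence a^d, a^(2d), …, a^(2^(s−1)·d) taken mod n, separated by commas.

n − 1 = 1612 = 2^2 · 403, so s = 2 and d = 403.
x_0 = 17^403 mod 1613 = 1.
x_1 = 1^2 mod 1613 = 1.

1, 1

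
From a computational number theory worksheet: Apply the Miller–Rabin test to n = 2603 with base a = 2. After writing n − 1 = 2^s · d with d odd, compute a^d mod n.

2293

n − 1 = 2602 = 2^1 · 1301, so s = 1 and d = 1301.
Repeated squaring mod 2603: 2^1 ≡ 2, 2^2 ≡ 4, 2^4 ≡ 16, 2^8 ≡ 256, 2^16 ≡ 461, 2^32 ≡ 1678, 2^64 ≡ 1841, 2^128 ≡ 175, 2^256 ≡ 1992, 2^512 ≡ 1092, 2^1024 ≡ 290.
1301 = 1024 + 256 + 16 + 4 + 1, so 2^1301 ≡ 290·1992·461·16·2 ≡ 2293 (mod 2603).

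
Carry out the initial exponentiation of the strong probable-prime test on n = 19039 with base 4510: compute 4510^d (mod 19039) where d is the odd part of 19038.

7848

n − 1 = 19038 = 2^1 · 9519, so s = 1 and d = 9519.
4510^9519 mod 19039 = 7848.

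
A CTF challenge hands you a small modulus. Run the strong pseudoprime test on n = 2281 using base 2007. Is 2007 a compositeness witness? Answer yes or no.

n − 1 = 2280 = 2^3 · 285, so s = 3 and d = 285.
x_0 = 2007^285 mod 2281 = 1207.
x_0 is neither 1 nor 2280, so continue squaring.
x_1 = 1207^2 mod 2281 = 1571.
x_2 = 1571^2 mod 2281 = 2280.
x_2 ≡ −1, so 2007 is not a witness.

no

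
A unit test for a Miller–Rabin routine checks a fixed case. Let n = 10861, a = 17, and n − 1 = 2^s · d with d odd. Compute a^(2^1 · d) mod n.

n − 1 = 10860 = 2^2 · 2715, so s = 2 and d = 2715.
Repeated squaring mod 10861: 17^1 ≡ 17, 17^2 ≡ 289, 17^4 ≡ 7494, 17^8 ≡ 8666, 17^16 ≡ 6602, 17^32 ≡ 1211, 17^64 ≡ 286, 17^128 ≡ 5769, 17^256 ≡ 3257, 17^512 ≡ 7713, 17^1024 ≡ 4672, 17^2048 ≡ 7835.
2715 = 2048 + 512 + 128 + 16 + 8 + 2 + 1, so 17^2715 ≡ 7835·7713·5769·6602·8666·289·17 ≡ 10860 (mod 10861).
x_0 = 10860.
x_1 = 10860^2 mod 10861 = 1.

1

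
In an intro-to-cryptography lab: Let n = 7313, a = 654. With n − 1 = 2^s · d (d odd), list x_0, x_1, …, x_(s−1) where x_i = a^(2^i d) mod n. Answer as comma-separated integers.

5550, 144, 6110, 6548

n − 1 = 7312 = 2^4 · 457, so s = 4 and d = 457.
x_0 = 654^457 mod 7313 = 5550.
x_1 = 5550^2 mod 7313 = 144.
x_2 = 144^2 mod 7313 = 6110.
x_3 = 6110^2 mod 7313 = 6548.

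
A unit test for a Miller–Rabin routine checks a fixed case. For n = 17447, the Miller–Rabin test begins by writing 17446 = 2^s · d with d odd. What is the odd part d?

8723

Halving: 17446 → 8723; 8723 is odd.
So 17446 = 2^1 · 8723.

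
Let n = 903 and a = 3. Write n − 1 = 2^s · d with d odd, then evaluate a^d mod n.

n − 1 = 902 = 2^1 · 451, so s = 1 and d = 451.
3^451 mod 903 = 549.

549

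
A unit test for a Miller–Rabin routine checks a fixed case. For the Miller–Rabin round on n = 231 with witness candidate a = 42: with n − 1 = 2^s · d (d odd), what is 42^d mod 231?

210

n − 1 = 230 = 2^1 · 115, so s = 1 and d = 115.
Repeated squaring mod 231: 42^1 ≡ 42, 42^2 ≡ 147, 42^4 ≡ 126, 42^8 ≡ 168, 42^16 ≡ 42, 42^32 ≡ 147, 42^64 ≡ 126.
115 = 64 + 32 + 16 + 2 + 1, so 42^115 ≡ 126·147·42·147·42 ≡ 210 (mod 231).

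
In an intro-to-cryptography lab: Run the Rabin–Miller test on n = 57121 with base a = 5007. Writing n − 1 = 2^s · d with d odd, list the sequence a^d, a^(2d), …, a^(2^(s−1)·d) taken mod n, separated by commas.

13622, 29876, 2630, 5259, 10517

n − 1 = 57120 = 2^5 · 1785, so s = 5 and d = 1785.
x_0 = 5007^1785 mod 57121 = 13622.
x_1 = 13622^2 mod 57121 = 29876.
x_2 = 29876^2 mod 57121 = 2630.
x_3 = 2630^2 mod 57121 = 5259.
x_4 = 5259^2 mod 57121 = 10517.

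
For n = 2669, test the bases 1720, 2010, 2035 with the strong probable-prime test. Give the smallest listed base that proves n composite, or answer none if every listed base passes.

1720

n − 1 = 2668 = 2^2 · 667, so s = 2 and d = 667.
Base 1720: x_0 = 1720^667 mod 2669 = 2166. x_0 is neither 1 nor 2668, so continue squaring. x_1 = 2166^2 mod 2669 = 2123. Reached i = s−1 = 1 without hitting −1: 1720 is a Miller–Rabin witness and 2669 is composite.
Base 2010: x_0 = 2010^667 mod 2669 = 47. x_0 is neither 1 nor 2668, so continue squaring. x_1 = 47^2 mod 2669 = 2209. Reached i = s−1 = 1 without hitting −1: 2010 is a Miller–Rabin witness and 2669 is composite.
Base 2035: x_0 = 2035^667 mod 2669 = 1706. x_0 is neither 1 nor 2668, so continue squaring. x_1 = 1706^2 mod 2669 = 1226. Reached i = s−1 = 1 without hitting −1: 2035 is a Miller–Rabin witness and 2669 is composite.
The smallest witness among the given bases is 1720.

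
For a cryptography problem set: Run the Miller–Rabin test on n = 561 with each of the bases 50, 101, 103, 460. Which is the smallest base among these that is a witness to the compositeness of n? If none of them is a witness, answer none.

none

n − 1 = 560 = 2^4 · 35, so s = 4 and d = 35.
Base 50: x_0 = 50^35 mod 561 = 560. x_0 = 560 ≡ −1, so 50 is not a witness.
Base 101: x_0 = 101^35 mod 561 = 560. x_0 = 560 ≡ −1, so 101 is not a witness.
Base 103: x_0 = 103^35 mod 561 = 1. x_0 = 1, so 103 is not a witness.
Base 460: x_0 = 460^35 mod 561 = 1. x_0 = 1, so 460 is not a witness.
No listed base is a witness for 561.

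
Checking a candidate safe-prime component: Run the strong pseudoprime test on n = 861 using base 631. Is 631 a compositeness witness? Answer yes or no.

no

n − 1 = 860 = 2^2 · 215, so s = 2 and d = 215.
x_0 = 631^215 mod 861 = 1.
x_0 = 1, so 631 is not a witness.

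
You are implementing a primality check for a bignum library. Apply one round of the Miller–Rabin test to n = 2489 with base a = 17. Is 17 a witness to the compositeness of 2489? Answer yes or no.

yes

n − 1 = 2488 = 2^3 · 311, so s = 3 and d = 311.
x_0 = 17^311 mod 2489 = 766.
x_0 is neither 1 nor 2488, so continue squaring.
x_1 = 766^2 mod 2489 = 1841.
x_2 = 1841^2 mod 2489 = 1752.
Reached i = s−1 = 2 without hitting −1: 17 is a Miller–Rabin witness and 2489 is composite.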